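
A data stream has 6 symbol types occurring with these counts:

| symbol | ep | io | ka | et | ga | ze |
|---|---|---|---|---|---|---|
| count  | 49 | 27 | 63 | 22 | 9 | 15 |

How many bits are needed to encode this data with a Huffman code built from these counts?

Merge the two smallest weights repeatedly:
ga(9) + ze(15) → 24
et(22) + 24 → 46
io(27) + 46 → 73
ep(49) + ka(63) → 112
73 + 112 → 185
Total encoded bits = sum of merged weights = 24 + 46 + 73 + 112 + 185 = 440.

440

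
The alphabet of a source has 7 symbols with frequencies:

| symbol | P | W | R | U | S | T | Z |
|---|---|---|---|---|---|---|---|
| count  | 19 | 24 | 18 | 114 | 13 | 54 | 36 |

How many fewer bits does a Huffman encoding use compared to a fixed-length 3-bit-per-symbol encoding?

154

Fixed-length: 3 bits × 278 symbols = 834 bits.
Huffman merges:
combine S(13), R(18) → 31
combine P(19), W(24) → 43
combine 31, Z(36) → 67
combine 43, T(54) → 97
combine 67, 97 → 164
combine U(114), 164 → 278
Huffman total = 31 + 43 + 67 + 97 + 164 + 278 = 680 bits.
Saving = 834 − 680 = 154 bits.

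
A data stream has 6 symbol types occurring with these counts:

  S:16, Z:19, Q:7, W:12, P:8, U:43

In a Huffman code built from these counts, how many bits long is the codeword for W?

Huffman merges, smallest pair first:
combine Q(7), P(8) → 15
combine W(12), 15 → 27
combine S(16), Z(19) → 35
combine 27, 35 → 62
combine U(43), 62 → 105
The subtree containing W is merged 3 times, so code length = 3.

3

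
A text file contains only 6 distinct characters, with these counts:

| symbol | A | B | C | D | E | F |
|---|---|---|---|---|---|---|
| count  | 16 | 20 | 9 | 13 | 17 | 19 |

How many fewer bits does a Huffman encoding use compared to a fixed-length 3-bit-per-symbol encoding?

Fixed-length: 3 bits × 94 symbols = 282 bits.
Huffman merges:
merge C(9) and D(13): 22
merge A(16) and E(17): 33
merge F(19) and B(20): 39
merge 22 and 33: 55
merge 39 and 55: 94
Huffman total = 22 + 33 + 39 + 55 + 94 = 243 bits.
Saving = 282 − 243 = 39 bits.

39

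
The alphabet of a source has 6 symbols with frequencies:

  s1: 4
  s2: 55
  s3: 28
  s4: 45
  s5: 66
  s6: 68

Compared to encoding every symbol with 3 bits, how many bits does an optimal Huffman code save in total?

Fixed-length: 3 bits × 266 symbols = 798 bits.
Huffman merges:
s1(4) + s3(28) → 32
32 + s4(45) → 77
s2(55) + s5(66) → 121
s6(68) + 77 → 145
121 + 145 → 266
Huffman total = 32 + 77 + 121 + 145 + 266 = 641 bits.
Saving = 798 − 641 = 157 bits.

157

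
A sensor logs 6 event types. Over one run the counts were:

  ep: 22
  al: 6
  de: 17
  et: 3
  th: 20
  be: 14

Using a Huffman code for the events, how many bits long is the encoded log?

Greedily combine the two least-frequent nodes:
merge et(3) and al(6): 9
merge 9 and be(14): 23
merge de(17) and th(20): 37
merge ep(22) and 23: 45
merge 37 and 45: 82
The encoded length is the sum of every internal node's weight: 9 + 23 + 37 + 45 + 82 = 196 bits.

196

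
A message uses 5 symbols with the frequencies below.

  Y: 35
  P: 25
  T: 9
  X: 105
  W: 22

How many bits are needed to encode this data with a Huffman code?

374

Build the Huffman tree bottom-up:
combine T(9), W(22) → 31
combine P(25), 31 → 56
combine Y(35), 56 → 91
combine 91, X(105) → 196
Each symbol's bit-cost is frequency × depth; summing gives 374 bits (equivalently 31 + 56 + 91 + 196).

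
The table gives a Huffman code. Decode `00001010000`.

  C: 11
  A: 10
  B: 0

Read left to right; each codeword is recognised as soon as it completes (prefix code):
  0→B | 0→B | 0→B | 0→B | 10→A | 10→A | 0→B | 0→B | 0→B
Decoded message: BBBBAABBB

BBBBAABBB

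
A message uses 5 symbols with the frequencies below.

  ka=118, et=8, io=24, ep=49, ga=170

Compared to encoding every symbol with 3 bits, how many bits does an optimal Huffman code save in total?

Fixed-length: 3 bits × 369 symbols = 1107 bits.
Huffman merges:
combine et(8), io(24) → 32
combine 32, ep(49) → 81
combine 81, ka(118) → 199
combine ga(170), 199 → 369
Huffman total = 32 + 81 + 199 + 369 = 681 bits.
Saving = 1107 − 681 = 426 bits.

426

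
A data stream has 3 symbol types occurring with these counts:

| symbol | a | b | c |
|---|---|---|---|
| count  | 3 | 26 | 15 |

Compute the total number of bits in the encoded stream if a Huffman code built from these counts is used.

62

Merge the two smallest weights repeatedly:
merge a(3) and c(15): 18
merge 18 and b(26): 44
The encoded length is the sum of every internal node's weight: 18 + 44 = 62 bits.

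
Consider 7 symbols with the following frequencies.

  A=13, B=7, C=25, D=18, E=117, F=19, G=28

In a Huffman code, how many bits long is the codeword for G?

3

Repeatedly merge the two smallest:
combine B(7), A(13) → 20
combine D(18), F(19) → 37
combine 20, C(25) → 45
combine G(28), 37 → 65
combine 45, 65 → 110
combine 110, E(117) → 227
G sits 3 levels below the root, so its codeword is 3 bits.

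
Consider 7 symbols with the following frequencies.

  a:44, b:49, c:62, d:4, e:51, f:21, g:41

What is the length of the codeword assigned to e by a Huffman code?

2

Build the tree from the bottom:
merge d(4) and f(21): 25
merge 25 and g(41): 66
merge a(44) and b(49): 93
merge e(51) and c(62): 113
merge 66 and 93: 159
merge 113 and 159: 272
The subtree containing e is merged 2 times, so code length = 2.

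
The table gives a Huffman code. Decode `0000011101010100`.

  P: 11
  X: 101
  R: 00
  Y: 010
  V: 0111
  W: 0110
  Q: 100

RRVYXR

Read left to right; each codeword is recognised as soon as it completes (prefix code):
  00→R | 00→R | 0111→V | 010→Y | 101→X | 00→R
Decoded message: RRVYXR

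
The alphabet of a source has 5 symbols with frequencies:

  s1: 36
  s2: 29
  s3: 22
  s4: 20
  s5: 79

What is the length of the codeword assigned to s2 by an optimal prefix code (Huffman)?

3

Build the tree from the bottom:
s4(20) + s3(22) → 42
s2(29) + s1(36) → 65
42 + 65 → 107
s5(79) + 107 → 186
s2 sits 3 levels below the root, so its codeword is 3 bits.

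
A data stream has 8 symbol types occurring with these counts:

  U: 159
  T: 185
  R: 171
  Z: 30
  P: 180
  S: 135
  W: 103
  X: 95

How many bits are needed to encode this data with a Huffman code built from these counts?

Greedily combine the two least-frequent nodes:
combine Z(30), X(95) → 125
combine W(103), 125 → 228
combine S(135), U(159) → 294
combine R(171), P(180) → 351
combine T(185), 228 → 413
combine 294, 351 → 645
combine 413, 645 → 1058
Each symbol's bit-cost is frequency × depth; summing gives 3114 bits (equivalently 125 + 228 + 294 + 351 + 413 + 645 + 1058).

3114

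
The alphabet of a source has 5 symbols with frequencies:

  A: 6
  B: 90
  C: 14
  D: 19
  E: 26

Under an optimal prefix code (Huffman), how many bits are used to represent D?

3

Repeatedly merge the two smallest:
combine A(6), C(14) → 20
combine D(19), 20 → 39
combine E(26), 39 → 65
combine 65, B(90) → 155
D's leaf is at depth 3, giving a 3-bit codeword.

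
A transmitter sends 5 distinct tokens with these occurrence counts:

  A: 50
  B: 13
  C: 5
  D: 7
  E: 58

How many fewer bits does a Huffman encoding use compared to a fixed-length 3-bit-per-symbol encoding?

Fixed-length: 3 bits × 133 symbols = 399 bits.
Huffman merges:
combine C(5), D(7) → 12
combine 12, B(13) → 25
combine 25, A(50) → 75
combine E(58), 75 → 133
Huffman total = 12 + 25 + 75 + 133 = 245 bits.
Saving = 399 − 245 = 154 bits.

154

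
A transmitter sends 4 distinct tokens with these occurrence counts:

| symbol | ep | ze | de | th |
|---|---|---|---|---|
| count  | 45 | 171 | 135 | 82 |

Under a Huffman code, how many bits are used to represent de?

2

Huffman merges, smallest pair first:
merge ep(45) and th(82): 127
merge 127 and de(135): 262
merge ze(171) and 262: 433
The subtree containing de is merged 2 times, so code length = 2.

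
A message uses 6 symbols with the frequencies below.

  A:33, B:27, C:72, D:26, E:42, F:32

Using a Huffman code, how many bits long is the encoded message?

Build the Huffman tree bottom-up:
D(26) + B(27) → 53
F(32) + A(33) → 65
E(42) + 53 → 95
65 + C(72) → 137
95 + 137 → 232
Each symbol's bit-cost is frequency × depth; summing gives 582 bits (equivalently 53 + 65 + 95 + 137 + 232).

582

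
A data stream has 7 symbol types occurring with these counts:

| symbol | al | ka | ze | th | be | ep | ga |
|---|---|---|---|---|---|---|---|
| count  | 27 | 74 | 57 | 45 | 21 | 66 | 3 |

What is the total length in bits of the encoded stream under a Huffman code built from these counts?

757

Merge the two smallest weights repeatedly:
combine ga(3), be(21) → 24
combine 24, al(27) → 51
combine th(45), 51 → 96
combine ze(57), ep(66) → 123
combine ka(74), 96 → 170
combine 123, 170 → 293
Total encoded bits = sum of merged weights = 24 + 51 + 96 + 123 + 170 + 293 = 757.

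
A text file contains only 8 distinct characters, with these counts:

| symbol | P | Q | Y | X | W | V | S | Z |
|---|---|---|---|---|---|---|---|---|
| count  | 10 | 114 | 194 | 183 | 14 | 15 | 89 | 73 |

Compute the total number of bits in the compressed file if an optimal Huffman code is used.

Merge the two smallest weights repeatedly:
merge P(10) and W(14): 24
merge V(15) and 24: 39
merge 39 and Z(73): 112
merge S(89) and 112: 201
merge Q(114) and X(183): 297
merge Y(194) and 201: 395
merge 297 and 395: 692
Total encoded bits = sum of merged weights = 24 + 39 + 112 + 201 + 297 + 395 + 692 = 1760.

1760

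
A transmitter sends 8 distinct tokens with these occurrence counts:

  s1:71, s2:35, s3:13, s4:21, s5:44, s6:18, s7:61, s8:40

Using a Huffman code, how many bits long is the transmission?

Greedily combine the two least-frequent nodes:
s3(13) + s6(18) → 31
s4(21) + 31 → 52
s2(35) + s8(40) → 75
s5(44) + 52 → 96
s7(61) + s1(71) → 132
75 + 96 → 171
132 + 171 → 303
Each symbol's bit-cost is frequency × depth; summing gives 860 bits (equivalently 31 + 52 + 75 + 96 + 132 + 171 + 303).

860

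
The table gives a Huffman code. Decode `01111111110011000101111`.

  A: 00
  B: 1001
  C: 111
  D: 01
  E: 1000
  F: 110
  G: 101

Read left to right; each codeword is recognised as soon as it completes (prefix code):
  01→D | 111→C | 111→C | 110→F | 01→D | 1000→E | 101→G | 111→C
Decoded message: DCCFDEGC

DCCFDEGC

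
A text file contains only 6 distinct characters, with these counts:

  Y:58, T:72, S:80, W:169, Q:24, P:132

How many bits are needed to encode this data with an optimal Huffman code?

Merge the two smallest weights repeatedly:
combine Q(24), Y(58) → 82
combine T(72), S(80) → 152
combine 82, P(132) → 214
combine 152, W(169) → 321
combine 214, 321 → 535
Total encoded bits = sum of merged weights = 82 + 152 + 214 + 321 + 535 = 1304.

1304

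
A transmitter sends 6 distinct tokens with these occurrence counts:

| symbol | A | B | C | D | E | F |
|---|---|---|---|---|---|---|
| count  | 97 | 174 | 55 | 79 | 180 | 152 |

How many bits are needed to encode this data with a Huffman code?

Merge the two smallest weights repeatedly:
merge C(55) and D(79): 134
merge A(97) and 134: 231
merge F(152) and B(174): 326
merge E(180) and 231: 411
merge 326 and 411: 737
Total encoded bits = sum of merged weights = 134 + 231 + 326 + 411 + 737 = 1839.

1839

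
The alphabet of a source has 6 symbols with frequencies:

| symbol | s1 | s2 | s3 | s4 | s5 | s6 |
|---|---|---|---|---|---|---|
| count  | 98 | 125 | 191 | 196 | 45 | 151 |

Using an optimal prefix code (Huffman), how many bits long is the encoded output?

2023

Build the Huffman tree bottom-up:
merge s5(45) and s1(98): 143
merge s2(125) and 143: 268
merge s6(151) and s3(191): 342
merge s4(196) and 268: 464
merge 342 and 464: 806
Each symbol's bit-cost is frequency × depth; summing gives 2023 bits (equivalently 143 + 268 + 342 + 464 + 806).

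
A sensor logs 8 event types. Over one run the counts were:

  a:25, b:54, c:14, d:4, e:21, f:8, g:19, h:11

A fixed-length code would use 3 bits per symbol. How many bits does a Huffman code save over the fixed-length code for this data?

Fixed-length: 3 bits × 156 symbols = 468 bits.
Huffman merges:
d(4) + f(8) → 12
h(11) + 12 → 23
c(14) + g(19) → 33
e(21) + 23 → 44
a(25) + 33 → 58
44 + b(54) → 98
58 + 98 → 156
Huffman total = 12 + 23 + 33 + 44 + 58 + 98 + 156 = 424 bits.
Saving = 468 − 424 = 44 bits.

44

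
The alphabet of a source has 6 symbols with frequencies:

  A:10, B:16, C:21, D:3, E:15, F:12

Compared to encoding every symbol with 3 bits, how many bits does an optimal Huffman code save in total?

39

Fixed-length: 3 bits × 77 symbols = 231 bits.
Huffman merges:
merge D(3) and A(10): 13
merge F(12) and 13: 25
merge E(15) and B(16): 31
merge C(21) and 25: 46
merge 31 and 46: 77
Huffman total = 13 + 25 + 31 + 46 + 77 = 192 bits.
Saving = 231 − 192 = 39 bits.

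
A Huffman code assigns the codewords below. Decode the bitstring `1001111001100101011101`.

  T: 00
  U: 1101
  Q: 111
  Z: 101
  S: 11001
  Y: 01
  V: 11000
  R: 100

Read left to right; each codeword is recognised as soon as it completes (prefix code):
  100→R | 111→Q | 100→R | 11001→S | 01→Y | 01→Y | 1101→U
Decoded message: RQRSYYU

RQRSYYU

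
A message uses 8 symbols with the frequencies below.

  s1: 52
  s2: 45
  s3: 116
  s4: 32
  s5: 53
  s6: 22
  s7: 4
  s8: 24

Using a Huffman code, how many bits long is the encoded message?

951

Merge the two smallest weights repeatedly:
combine s7(4), s6(22) → 26
combine s8(24), 26 → 50
combine s4(32), s2(45) → 77
combine 50, s1(52) → 102
combine s5(53), 77 → 130
combine 102, s3(116) → 218
combine 130, 218 → 348
Each symbol's bit-cost is frequency × depth; summing gives 951 bits (equivalently 26 + 50 + 77 + 102 + 130 + 218 + 348).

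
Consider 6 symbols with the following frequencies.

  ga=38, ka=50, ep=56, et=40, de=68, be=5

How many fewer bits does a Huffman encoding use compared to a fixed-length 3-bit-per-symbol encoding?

131

Fixed-length: 3 bits × 257 symbols = 771 bits.
Huffman merges:
merge be(5) and ga(38): 43
merge et(40) and 43: 83
merge ka(50) and ep(56): 106
merge de(68) and 83: 151
merge 106 and 151: 257
Huffman total = 43 + 83 + 106 + 151 + 257 = 640 bits.
Saving = 771 − 640 = 131 bits.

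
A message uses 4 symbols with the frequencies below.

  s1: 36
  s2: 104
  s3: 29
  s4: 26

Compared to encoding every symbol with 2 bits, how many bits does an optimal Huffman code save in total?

49

Fixed-length: 2 bits × 195 symbols = 390 bits.
Huffman merges:
s4(26) + s3(29) → 55
s1(36) + 55 → 91
91 + s2(104) → 195
Huffman total = 55 + 91 + 195 = 341 bits.
Saving = 390 − 341 = 49 bits.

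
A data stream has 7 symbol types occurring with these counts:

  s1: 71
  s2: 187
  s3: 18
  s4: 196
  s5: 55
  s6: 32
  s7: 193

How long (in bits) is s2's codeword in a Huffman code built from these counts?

2

Repeatedly merge the two smallest:
s3(18) + s6(32) → 50
50 + s5(55) → 105
s1(71) + 105 → 176
176 + s2(187) → 363
s7(193) + s4(196) → 389
363 + 389 → 752
The subtree containing s2 is merged 2 times, so code length = 2.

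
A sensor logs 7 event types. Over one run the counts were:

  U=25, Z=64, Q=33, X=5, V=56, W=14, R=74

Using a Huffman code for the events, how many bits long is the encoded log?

682

Merge the two smallest weights repeatedly:
combine X(5), W(14) → 19
combine 19, U(25) → 44
combine Q(33), 44 → 77
combine V(56), Z(64) → 120
combine R(74), 77 → 151
combine 120, 151 → 271
The encoded length is the sum of every internal node's weight: 19 + 44 + 77 + 120 + 151 + 271 = 682 bits.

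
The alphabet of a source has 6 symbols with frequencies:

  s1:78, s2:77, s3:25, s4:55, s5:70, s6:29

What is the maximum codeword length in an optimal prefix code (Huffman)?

Merge the two lowest-weight nodes at each step:
s3(25) + s6(29) → 54
54 + s4(55) → 109
s5(70) + s2(77) → 147
s1(78) + 109 → 187
147 + 187 → 334
The rarest symbols sit at the bottom; the longest codeword is 4 bits.

4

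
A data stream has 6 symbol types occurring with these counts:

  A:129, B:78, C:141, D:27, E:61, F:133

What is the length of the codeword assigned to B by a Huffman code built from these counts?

3

Build the tree from the bottom:
D(27) + E(61) → 88
B(78) + 88 → 166
A(129) + F(133) → 262
C(141) + 166 → 307
262 + 307 → 569
The subtree containing B is merged 3 times, so code length = 3.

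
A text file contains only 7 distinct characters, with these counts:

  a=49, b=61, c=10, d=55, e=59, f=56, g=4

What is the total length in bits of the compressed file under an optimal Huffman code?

Greedily combine the two least-frequent nodes:
g(4) + c(10) → 14
14 + a(49) → 63
d(55) + f(56) → 111
e(59) + b(61) → 120
63 + 111 → 174
120 + 174 → 294
The encoded length is the sum of every internal node's weight: 14 + 63 + 111 + 120 + 174 + 294 = 776 bits.

776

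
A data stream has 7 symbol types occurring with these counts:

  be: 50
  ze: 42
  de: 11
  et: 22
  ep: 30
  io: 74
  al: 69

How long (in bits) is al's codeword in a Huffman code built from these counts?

2

Build the tree from the bottom:
de(11) + et(22) → 33
ep(30) + 33 → 63
ze(42) + be(50) → 92
63 + al(69) → 132
io(74) + 92 → 166
132 + 166 → 298
The subtree containing al is merged 2 times, so code length = 2.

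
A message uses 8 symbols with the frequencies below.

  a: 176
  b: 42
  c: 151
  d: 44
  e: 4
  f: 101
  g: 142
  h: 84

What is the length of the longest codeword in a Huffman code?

Merge the two lowest-weight nodes at each step:
merge e(4) and b(42): 46
merge d(44) and 46: 90
merge h(84) and 90: 174
merge f(101) and g(142): 243
merge c(151) and 174: 325
merge a(176) and 243: 419
merge 325 and 419: 744
The first pair merged (e, b) ends up deepest, at depth 5.

5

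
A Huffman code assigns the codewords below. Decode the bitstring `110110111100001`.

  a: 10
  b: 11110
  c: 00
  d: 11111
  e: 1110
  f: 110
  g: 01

Read left to right; each codeword is recognised as soon as it completes (prefix code):
  110→f | 110→f | 11110→b | 00→c | 01→g
Decoded message: ffbcg

ffbcg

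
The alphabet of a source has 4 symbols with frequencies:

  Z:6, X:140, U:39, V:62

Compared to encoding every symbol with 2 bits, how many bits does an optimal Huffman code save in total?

95

Fixed-length: 2 bits × 247 symbols = 494 bits.
Huffman merges:
combine Z(6), U(39) → 45
combine 45, V(62) → 107
combine 107, X(140) → 247
Huffman total = 45 + 107 + 247 = 399 bits.
Saving = 494 − 399 = 95 bits.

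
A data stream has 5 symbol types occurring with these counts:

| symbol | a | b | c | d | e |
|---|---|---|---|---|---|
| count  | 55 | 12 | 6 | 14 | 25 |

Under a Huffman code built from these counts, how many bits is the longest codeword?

4

Merge the two lowest-weight nodes at each step:
merge c(6) and b(12): 18
merge d(14) and 18: 32
merge e(25) and 32: 57
merge a(55) and 57: 112
The first pair merged (c, b) ends up deepest, at depth 4.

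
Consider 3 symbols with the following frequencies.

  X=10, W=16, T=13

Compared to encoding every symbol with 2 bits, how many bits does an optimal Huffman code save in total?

16

Fixed-length: 2 bits × 39 symbols = 78 bits.
Huffman merges:
merge X(10) and T(13): 23
merge W(16) and 23: 39
Huffman total = 23 + 39 = 62 bits.
Saving = 78 − 62 = 16 bits.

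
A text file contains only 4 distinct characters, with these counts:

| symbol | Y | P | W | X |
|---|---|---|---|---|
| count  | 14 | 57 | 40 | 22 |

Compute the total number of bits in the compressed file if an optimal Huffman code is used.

Greedily combine the two least-frequent nodes:
combine Y(14), X(22) → 36
combine 36, W(40) → 76
combine P(57), 76 → 133
Each symbol's bit-cost is frequency × depth; summing gives 245 bits (equivalently 36 + 76 + 133).

245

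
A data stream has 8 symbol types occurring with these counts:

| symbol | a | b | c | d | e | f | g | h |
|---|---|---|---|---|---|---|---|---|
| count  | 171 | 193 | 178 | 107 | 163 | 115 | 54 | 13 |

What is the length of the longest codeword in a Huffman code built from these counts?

Merge the two lowest-weight nodes at each step:
merge h(13) and g(54): 67
merge 67 and d(107): 174
merge f(115) and e(163): 278
merge a(171) and 174: 345
merge c(178) and b(193): 371
merge 278 and 345: 623
merge 371 and 623: 994
Maximum depth reached is 5.

5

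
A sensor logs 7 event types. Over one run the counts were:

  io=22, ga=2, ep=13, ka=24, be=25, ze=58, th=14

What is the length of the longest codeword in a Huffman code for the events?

5

Merge the two lowest-weight nodes at each step:
combine ga(2), ep(13) → 15
combine th(14), 15 → 29
combine io(22), ka(24) → 46
combine be(25), 29 → 54
combine 46, 54 → 100
combine ze(58), 100 → 158
The rarest symbols sit at the bottom; the longest codeword is 5 bits.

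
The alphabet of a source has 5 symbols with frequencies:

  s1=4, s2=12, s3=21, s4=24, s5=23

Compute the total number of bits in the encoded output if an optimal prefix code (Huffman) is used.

Merge the two smallest weights repeatedly:
merge s1(4) and s2(12): 16
merge 16 and s3(21): 37
merge s5(23) and s4(24): 47
merge 37 and 47: 84
Total encoded bits = sum of merged weights = 16 + 37 + 47 + 84 = 184.

184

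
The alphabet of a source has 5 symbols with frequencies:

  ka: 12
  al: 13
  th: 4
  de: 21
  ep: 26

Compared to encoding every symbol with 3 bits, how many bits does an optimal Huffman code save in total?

60

Fixed-length: 3 bits × 76 symbols = 228 bits.
Huffman merges:
merge th(4) and ka(12): 16
merge al(13) and 16: 29
merge de(21) and ep(26): 47
merge 29 and 47: 76
Huffman total = 16 + 29 + 47 + 76 = 168 bits.
Saving = 228 − 168 = 60 bits.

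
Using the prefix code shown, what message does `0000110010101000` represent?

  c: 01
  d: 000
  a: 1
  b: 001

Read left to right; each codeword is recognised as soon as it completes (prefix code):
  000→d | 01→c | 1→a | 001→b | 01→c | 01→c | 000→d
Decoded message: dcabccd

dcabccd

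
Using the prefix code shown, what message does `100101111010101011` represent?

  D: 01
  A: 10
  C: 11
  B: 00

Read left to right; each codeword is recognised as soon as it completes (prefix code):
  10→A | 01→D | 01→D | 11→C | 10→A | 10→A | 10→A | 10→A | 11→C
Decoded message: ADDCAAAAC

ADDCAAAAC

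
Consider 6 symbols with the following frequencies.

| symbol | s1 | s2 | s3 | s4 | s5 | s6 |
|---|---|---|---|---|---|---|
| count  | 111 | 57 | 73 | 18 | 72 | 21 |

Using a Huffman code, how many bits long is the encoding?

839

Merge the two smallest weights repeatedly:
s4(18) + s6(21) → 39
39 + s2(57) → 96
s5(72) + s3(73) → 145
96 + s1(111) → 207
145 + 207 → 352
Total encoded bits = sum of merged weights = 39 + 96 + 145 + 207 + 352 = 839.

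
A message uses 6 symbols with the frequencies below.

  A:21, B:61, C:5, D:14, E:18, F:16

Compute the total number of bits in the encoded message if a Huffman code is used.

302

Greedily combine the two least-frequent nodes:
combine C(5), D(14) → 19
combine F(16), E(18) → 34
combine 19, A(21) → 40
combine 34, 40 → 74
combine B(61), 74 → 135
Each symbol's bit-cost is frequency × depth; summing gives 302 bits (equivalently 19 + 34 + 40 + 74 + 135).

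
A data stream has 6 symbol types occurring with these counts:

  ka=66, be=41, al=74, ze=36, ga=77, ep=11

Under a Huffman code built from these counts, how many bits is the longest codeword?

4

Merge the two lowest-weight nodes at each step:
merge ep(11) and ze(36): 47
merge be(41) and 47: 88
merge ka(66) and al(74): 140
merge ga(77) and 88: 165
merge 140 and 165: 305
The rarest symbols sit at the bottom; the longest codeword is 4 bits.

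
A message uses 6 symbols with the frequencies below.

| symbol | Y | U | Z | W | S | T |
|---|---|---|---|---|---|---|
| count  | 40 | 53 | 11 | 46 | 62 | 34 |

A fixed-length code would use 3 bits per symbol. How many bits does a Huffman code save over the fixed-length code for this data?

116

Fixed-length: 3 bits × 246 symbols = 738 bits.
Huffman merges:
merge Z(11) and T(34): 45
merge Y(40) and 45: 85
merge W(46) and U(53): 99
merge S(62) and 85: 147
merge 99 and 147: 246
Huffman total = 45 + 85 + 99 + 147 + 246 = 622 bits.
Saving = 738 − 622 = 116 bits.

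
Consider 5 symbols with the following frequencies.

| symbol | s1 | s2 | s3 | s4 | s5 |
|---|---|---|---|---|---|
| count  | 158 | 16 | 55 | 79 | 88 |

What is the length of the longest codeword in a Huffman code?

4

Merge the two lowest-weight nodes at each step:
s2(16) + s3(55) → 71
71 + s4(79) → 150
s5(88) + 150 → 238
s1(158) + 238 → 396
The rarest symbols sit at the bottom; the longest codeword is 4 bits.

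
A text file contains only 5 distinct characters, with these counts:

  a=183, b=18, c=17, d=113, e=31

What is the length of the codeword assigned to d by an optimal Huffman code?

Repeatedly merge the two smallest:
combine c(17), b(18) → 35
combine e(31), 35 → 66
combine 66, d(113) → 179
combine 179, a(183) → 362
d's leaf is at depth 2, giving a 2-bit codeword.

2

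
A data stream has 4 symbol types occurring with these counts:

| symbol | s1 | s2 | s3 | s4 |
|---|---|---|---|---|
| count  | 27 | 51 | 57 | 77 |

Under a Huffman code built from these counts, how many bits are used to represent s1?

2

Repeatedly merge the two smallest:
combine s1(27), s2(51) → 78
combine s3(57), s4(77) → 134
combine 78, 134 → 212
s1 sits 2 levels below the root, so its codeword is 2 bits.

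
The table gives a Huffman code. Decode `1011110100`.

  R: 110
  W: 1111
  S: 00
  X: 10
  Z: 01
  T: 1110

XWZS

Read left to right; each codeword is recognised as soon as it completes (prefix code):
  10→X | 1111→W | 01→Z | 00→S
Decoded message: XWZS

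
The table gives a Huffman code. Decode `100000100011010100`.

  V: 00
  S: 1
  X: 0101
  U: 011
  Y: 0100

SVVYUXV

Read left to right; each codeword is recognised as soon as it completes (prefix code):
  1→S | 00→V | 00→V | 0100→Y | 011→U | 0101→X | 00→V
Decoded message: SVVYUXV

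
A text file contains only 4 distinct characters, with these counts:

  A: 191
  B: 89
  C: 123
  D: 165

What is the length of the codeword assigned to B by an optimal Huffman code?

Build the tree from the bottom:
B(89) + C(123) → 212
D(165) + A(191) → 356
212 + 356 → 568
The subtree containing B is merged 2 times, so code length = 2.

2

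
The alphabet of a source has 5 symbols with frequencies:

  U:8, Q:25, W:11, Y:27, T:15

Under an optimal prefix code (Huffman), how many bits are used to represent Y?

2

Build the tree from the bottom:
combine U(8), W(11) → 19
combine T(15), 19 → 34
combine Q(25), Y(27) → 52
combine 34, 52 → 86
Y sits 2 levels below the root, so its codeword is 2 bits.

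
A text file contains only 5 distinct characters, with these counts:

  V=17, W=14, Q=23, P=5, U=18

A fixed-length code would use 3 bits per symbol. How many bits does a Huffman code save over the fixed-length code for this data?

Fixed-length: 3 bits × 77 symbols = 231 bits.
Huffman merges:
merge P(5) and W(14): 19
merge V(17) and U(18): 35
merge 19 and Q(23): 42
merge 35 and 42: 77
Huffman total = 19 + 35 + 42 + 77 = 173 bits.
Saving = 231 − 173 = 58 bits.

58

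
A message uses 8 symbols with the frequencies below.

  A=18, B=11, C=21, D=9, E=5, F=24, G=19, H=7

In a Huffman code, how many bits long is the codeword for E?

4

Huffman merges, smallest pair first:
merge E(5) and H(7): 12
merge D(9) and B(11): 20
merge 12 and A(18): 30
merge G(19) and 20: 39
merge C(21) and F(24): 45
merge 30 and 39: 69
merge 45 and 69: 114
E sits 4 levels below the root, so its codeword is 4 bits.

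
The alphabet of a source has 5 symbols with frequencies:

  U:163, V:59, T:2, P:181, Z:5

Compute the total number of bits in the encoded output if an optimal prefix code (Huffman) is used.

Merge the two smallest weights repeatedly:
merge T(2) and Z(5): 7
merge 7 and V(59): 66
merge 66 and U(163): 229
merge P(181) and 229: 410
The encoded length is the sum of every internal node's weight: 7 + 66 + 229 + 410 = 712 bits.

712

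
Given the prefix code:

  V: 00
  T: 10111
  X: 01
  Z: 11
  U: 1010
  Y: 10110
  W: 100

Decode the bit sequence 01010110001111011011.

XXXWXZYZ

Read left to right; each codeword is recognised as soon as it completes (prefix code):
  01→X | 01→X | 01→X | 100→W | 01→X | 11→Z | 10110→Y | 11→Z
Decoded message: XXXWXZYZ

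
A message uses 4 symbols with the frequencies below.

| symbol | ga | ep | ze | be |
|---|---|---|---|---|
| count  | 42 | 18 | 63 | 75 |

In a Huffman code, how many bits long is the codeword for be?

Build the tree from the bottom:
ep(18) + ga(42) → 60
60 + ze(63) → 123
be(75) + 123 → 198
be sits one level below the root: a 1-bit codeword.

1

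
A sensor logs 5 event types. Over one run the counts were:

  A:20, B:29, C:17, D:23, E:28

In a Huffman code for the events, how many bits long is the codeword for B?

2

Build the tree from the bottom:
combine C(17), A(20) → 37
combine D(23), E(28) → 51
combine B(29), 37 → 66
combine 51, 66 → 117
B sits 2 levels below the root, so its codeword is 2 bits.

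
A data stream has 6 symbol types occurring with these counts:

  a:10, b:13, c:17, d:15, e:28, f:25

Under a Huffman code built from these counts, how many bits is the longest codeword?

3

Merge the two lowest-weight nodes at each step:
a(10) + b(13) → 23
d(15) + c(17) → 32
23 + f(25) → 48
e(28) + 32 → 60
48 + 60 → 108
The rarest symbols sit at the bottom; the longest codeword is 3 bits.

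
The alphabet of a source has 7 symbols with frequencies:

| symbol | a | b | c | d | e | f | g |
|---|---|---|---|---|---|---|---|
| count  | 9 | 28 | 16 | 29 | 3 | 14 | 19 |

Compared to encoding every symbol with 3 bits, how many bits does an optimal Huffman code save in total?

Fixed-length: 3 bits × 118 symbols = 354 bits.
Huffman merges:
e(3) + a(9) → 12
12 + f(14) → 26
c(16) + g(19) → 35
26 + b(28) → 54
d(29) + 35 → 64
54 + 64 → 118
Huffman total = 12 + 26 + 35 + 54 + 64 + 118 = 309 bits.
Saving = 354 − 309 = 45 bits.

45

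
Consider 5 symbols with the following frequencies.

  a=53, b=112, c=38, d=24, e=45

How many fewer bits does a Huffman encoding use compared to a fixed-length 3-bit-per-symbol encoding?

Fixed-length: 3 bits × 272 symbols = 816 bits.
Huffman merges:
merge d(24) and c(38): 62
merge e(45) and a(53): 98
merge 62 and 98: 160
merge b(112) and 160: 272
Huffman total = 62 + 98 + 160 + 272 = 592 bits.
Saving = 816 − 592 = 224 bits.

224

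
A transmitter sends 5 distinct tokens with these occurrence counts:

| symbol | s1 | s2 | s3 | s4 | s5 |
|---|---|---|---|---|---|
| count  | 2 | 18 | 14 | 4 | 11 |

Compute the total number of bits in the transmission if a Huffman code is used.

103

Merge the two smallest weights repeatedly:
merge s1(2) and s4(4): 6
merge 6 and s5(11): 17
merge s3(14) and 17: 31
merge s2(18) and 31: 49
Total encoded bits = sum of merged weights = 6 + 17 + 31 + 49 = 103.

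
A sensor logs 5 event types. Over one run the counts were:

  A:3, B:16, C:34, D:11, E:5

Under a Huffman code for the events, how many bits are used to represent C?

Repeatedly merge the two smallest:
A(3) + E(5) → 8
8 + D(11) → 19
B(16) + 19 → 35
C(34) + 35 → 69
C is merged only at the final step, so code length = 1.

1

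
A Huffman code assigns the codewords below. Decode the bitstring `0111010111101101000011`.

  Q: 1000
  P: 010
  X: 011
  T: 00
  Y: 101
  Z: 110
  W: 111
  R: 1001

XYXZZQX

Read left to right; each codeword is recognised as soon as it completes (prefix code):
  011→X | 101→Y | 011→X | 110→Z | 110→Z | 1000→Q | 011→X
Decoded message: XYXZZQX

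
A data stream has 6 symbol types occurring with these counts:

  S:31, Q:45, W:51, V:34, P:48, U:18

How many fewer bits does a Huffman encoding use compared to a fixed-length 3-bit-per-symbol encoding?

99

Fixed-length: 3 bits × 227 symbols = 681 bits.
Huffman merges:
U(18) + S(31) → 49
V(34) + Q(45) → 79
P(48) + 49 → 97
W(51) + 79 → 130
97 + 130 → 227
Huffman total = 49 + 79 + 97 + 130 + 227 = 582 bits.
Saving = 681 − 582 = 99 bits.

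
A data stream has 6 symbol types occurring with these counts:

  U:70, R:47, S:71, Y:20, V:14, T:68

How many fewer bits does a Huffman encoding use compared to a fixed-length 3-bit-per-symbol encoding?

175

Fixed-length: 3 bits × 290 symbols = 870 bits.
Huffman merges:
merge V(14) and Y(20): 34
merge 34 and R(47): 81
merge T(68) and U(70): 138
merge S(71) and 81: 152
merge 138 and 152: 290
Huffman total = 34 + 81 + 138 + 152 + 290 = 695 bits.
Saving = 870 − 695 = 175 bits.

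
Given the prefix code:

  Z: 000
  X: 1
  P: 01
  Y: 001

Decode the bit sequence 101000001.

Read left to right; each codeword is recognised as soon as it completes (prefix code):
  1→X | 01→P | 000→Z | 001→Y
Decoded message: XPZY

XPZY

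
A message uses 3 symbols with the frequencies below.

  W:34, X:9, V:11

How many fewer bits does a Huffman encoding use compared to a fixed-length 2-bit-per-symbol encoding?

Fixed-length: 2 bits × 54 symbols = 108 bits.
Huffman merges:
combine X(9), V(11) → 20
combine 20, W(34) → 54
Huffman total = 20 + 54 = 74 bits.
Saving = 108 − 74 = 34 bits.

34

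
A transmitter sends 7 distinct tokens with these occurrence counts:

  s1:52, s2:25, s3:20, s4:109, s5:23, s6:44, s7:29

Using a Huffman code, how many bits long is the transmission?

785

Build the Huffman tree bottom-up:
s3(20) + s5(23) → 43
s2(25) + s7(29) → 54
43 + s6(44) → 87
s1(52) + 54 → 106
87 + 106 → 193
s4(109) + 193 → 302
The encoded length is the sum of every internal node's weight: 43 + 54 + 87 + 106 + 193 + 302 = 785 bits.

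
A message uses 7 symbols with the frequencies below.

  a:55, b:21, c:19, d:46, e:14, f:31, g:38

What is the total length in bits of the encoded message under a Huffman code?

604

Build the Huffman tree bottom-up:
merge e(14) and c(19): 33
merge b(21) and f(31): 52
merge 33 and g(38): 71
merge d(46) and 52: 98
merge a(55) and 71: 126
merge 98 and 126: 224
Total encoded bits = sum of merged weights = 33 + 52 + 71 + 98 + 126 + 224 = 604.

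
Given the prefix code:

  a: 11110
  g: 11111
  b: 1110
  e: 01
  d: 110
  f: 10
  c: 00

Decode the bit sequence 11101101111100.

bdgc

Read left to right; each codeword is recognised as soon as it completes (prefix code):
  1110→b | 110→d | 11111→g | 00→c
Decoded message: bdgc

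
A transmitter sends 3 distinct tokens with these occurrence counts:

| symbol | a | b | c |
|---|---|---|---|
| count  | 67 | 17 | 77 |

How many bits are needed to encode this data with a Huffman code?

245

Build the Huffman tree bottom-up:
merge b(17) and a(67): 84
merge c(77) and 84: 161
The encoded length is the sum of every internal node's weight: 84 + 161 = 245 bits.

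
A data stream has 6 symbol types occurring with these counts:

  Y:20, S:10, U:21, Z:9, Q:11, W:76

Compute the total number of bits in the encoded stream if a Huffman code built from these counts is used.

Greedily combine the two least-frequent nodes:
merge Z(9) and S(10): 19
merge Q(11) and 19: 30
merge Y(20) and U(21): 41
merge 30 and 41: 71
merge 71 and W(76): 147
Each symbol's bit-cost is frequency × depth; summing gives 308 bits (equivalently 19 + 30 + 41 + 71 + 147).

308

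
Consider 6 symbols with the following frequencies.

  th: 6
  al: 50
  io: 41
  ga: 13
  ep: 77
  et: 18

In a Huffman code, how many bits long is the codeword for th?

Repeatedly merge the two smallest:
combine th(6), ga(13) → 19
combine et(18), 19 → 37
combine 37, io(41) → 78
combine al(50), ep(77) → 127
combine 78, 127 → 205
th's leaf is at depth 4, giving a 4-bit codeword.

4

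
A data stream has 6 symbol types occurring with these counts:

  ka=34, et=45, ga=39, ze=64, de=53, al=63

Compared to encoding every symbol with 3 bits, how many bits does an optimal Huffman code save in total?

127

Fixed-length: 3 bits × 298 symbols = 894 bits.
Huffman merges:
merge ka(34) and ga(39): 73
merge et(45) and de(53): 98
merge al(63) and ze(64): 127
merge 73 and 98: 171
merge 127 and 171: 298
Huffman total = 73 + 98 + 127 + 171 + 298 = 767 bits.
Saving = 894 − 767 = 127 bits.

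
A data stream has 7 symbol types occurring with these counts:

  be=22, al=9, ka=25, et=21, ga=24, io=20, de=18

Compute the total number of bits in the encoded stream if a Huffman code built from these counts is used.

392

Build the Huffman tree bottom-up:
combine al(9), de(18) → 27
combine io(20), et(21) → 41
combine be(22), ga(24) → 46
combine ka(25), 27 → 52
combine 41, 46 → 87
combine 52, 87 → 139
The encoded length is the sum of every internal node's weight: 27 + 41 + 46 + 52 + 87 + 139 = 392 bits.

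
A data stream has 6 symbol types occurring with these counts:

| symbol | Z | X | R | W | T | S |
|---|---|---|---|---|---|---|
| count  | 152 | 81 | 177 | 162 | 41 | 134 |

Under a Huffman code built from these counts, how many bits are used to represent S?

3

Build the tree from the bottom:
merge T(41) and X(81): 122
merge 122 and S(134): 256
merge Z(152) and W(162): 314
merge R(177) and 256: 433
merge 314 and 433: 747
The subtree containing S is merged 3 times, so code length = 3.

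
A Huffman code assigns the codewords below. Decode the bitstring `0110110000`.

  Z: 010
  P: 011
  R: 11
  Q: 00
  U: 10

Read left to right; each codeword is recognised as soon as it completes (prefix code):
  011→P | 011→P | 00→Q | 00→Q
Decoded message: PPQQ

PPQQ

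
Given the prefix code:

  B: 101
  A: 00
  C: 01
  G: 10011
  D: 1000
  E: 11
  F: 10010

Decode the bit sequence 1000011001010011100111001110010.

DCFGGGF

Read left to right; each codeword is recognised as soon as it completes (prefix code):
  1000→D | 01→C | 10010→F | 10011→G | 10011→G | 10011→G | 10010→F
Decoded message: DCFGGGF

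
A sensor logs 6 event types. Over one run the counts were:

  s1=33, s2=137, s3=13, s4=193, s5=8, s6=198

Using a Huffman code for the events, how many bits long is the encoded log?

1232

Greedily combine the two least-frequent nodes:
merge s5(8) and s3(13): 21
merge 21 and s1(33): 54
merge 54 and s2(137): 191
merge 191 and s4(193): 384
merge s6(198) and 384: 582
The encoded length is the sum of every internal node's weight: 21 + 54 + 191 + 384 + 582 = 1232 bits.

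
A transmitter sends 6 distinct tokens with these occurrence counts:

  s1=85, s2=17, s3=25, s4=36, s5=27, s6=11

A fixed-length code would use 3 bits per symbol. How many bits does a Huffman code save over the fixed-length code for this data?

142

Fixed-length: 3 bits × 201 symbols = 603 bits.
Huffman merges:
combine s6(11), s2(17) → 28
combine s3(25), s5(27) → 52
combine 28, s4(36) → 64
combine 52, 64 → 116
combine s1(85), 116 → 201
Huffman total = 28 + 52 + 64 + 116 + 201 = 461 bits.
Saving = 603 − 461 = 142 bits.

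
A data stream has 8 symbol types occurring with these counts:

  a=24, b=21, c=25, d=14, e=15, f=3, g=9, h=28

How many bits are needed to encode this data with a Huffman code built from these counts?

Greedily combine the two least-frequent nodes:
combine f(3), g(9) → 12
combine 12, d(14) → 26
combine e(15), b(21) → 36
combine a(24), c(25) → 49
combine 26, h(28) → 54
combine 36, 49 → 85
combine 54, 85 → 139
Total encoded bits = sum of merged weights = 12 + 26 + 36 + 49 + 54 + 85 + 139 = 401.

401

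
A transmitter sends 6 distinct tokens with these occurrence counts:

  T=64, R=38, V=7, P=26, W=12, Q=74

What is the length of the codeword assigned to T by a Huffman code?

Build the tree from the bottom:
combine V(7), W(12) → 19
combine 19, P(26) → 45
combine R(38), 45 → 83
combine T(64), Q(74) → 138
combine 83, 138 → 221
T sits 2 levels below the root, so its codeword is 2 bits.

2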